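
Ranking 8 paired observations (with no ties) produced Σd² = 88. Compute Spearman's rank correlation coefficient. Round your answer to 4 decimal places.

ρ = 1 − 6Σd² / [n(n²−1)] = 1 − 6×88 / (8×63)
  = 1 − 528/504 = 1 − 1.04762 ≈ -0.0476

-0.0476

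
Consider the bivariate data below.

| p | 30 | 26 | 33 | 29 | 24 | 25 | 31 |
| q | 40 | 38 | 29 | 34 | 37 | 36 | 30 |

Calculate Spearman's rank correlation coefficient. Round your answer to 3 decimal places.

-0.536

Rank p: 5, 3, 7, 4, 1, 2, 6
Rank q: 7, 6, 1, 3, 5, 4, 2
d = rank(p) − rank(q): -2, -3, 6, 1, -4, -2, 4; Σd² = 86
ρ = 1 − 6Σd² / [n(n²−1)] = 1 − 6×86 / (7×48) = 1 − 516/336 ≈ -0.536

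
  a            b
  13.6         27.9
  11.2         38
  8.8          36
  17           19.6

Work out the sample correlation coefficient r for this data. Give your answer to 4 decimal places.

-0.9283

n = 4, Σa = 50.6, Σb = 121.5, Σa² = 676.84, Σb² = 3902.57, Σab = 1455.04
nΣab − ΣaΣb = 5820.16 − 6147.9 = -327.74
nΣa² − (Σa)² = 2707.36 − 2560.36 = 147; nΣb² − (Σb)² = 15610.28 − 14762.25 = 848.03
r = -327.74 / √(147 × 848.03) = -327.74 / 353.0728 ≈ -0.9283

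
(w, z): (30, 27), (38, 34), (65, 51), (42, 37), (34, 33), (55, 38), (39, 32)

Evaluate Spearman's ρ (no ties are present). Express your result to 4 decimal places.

0.8929

Rank w: 1, 3, 7, 5, 2, 6, 4
Rank z: 1, 4, 7, 5, 3, 6, 2
d = rank(w) − rank(z): 0, -1, 0, 0, -1, 0, 2; Σd² = 6
ρ = 1 − 6Σd² / [n(n²−1)] = 1 − 6×6 / (7×48) = 1 − 36/336 ≈ 0.8929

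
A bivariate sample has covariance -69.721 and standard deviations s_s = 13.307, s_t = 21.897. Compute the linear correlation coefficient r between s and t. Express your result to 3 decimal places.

-0.239

r = Cov(s,t) / (s_s · s_t) = -69.721 / (13.307 × 21.897)
  = -69.721 / 291.3834 ≈ -0.239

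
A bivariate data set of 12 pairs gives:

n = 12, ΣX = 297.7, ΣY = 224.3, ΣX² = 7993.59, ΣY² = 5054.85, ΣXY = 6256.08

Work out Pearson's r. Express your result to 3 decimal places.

0.955

r = (nΣXY − ΣXΣY) / √[(nΣX² − (ΣX)²)(nΣY² − (ΣY)²)]
Numerator: 12×6256.08 − 297.7×224.3 = 8298.85
Denominator: √[(95923.08 − 88625.29)(60658.2 − 50310.49)] = √[7297.79 × 10347.71] = 8689.9606
r = 8298.85 / 8689.9606 ≈ 0.955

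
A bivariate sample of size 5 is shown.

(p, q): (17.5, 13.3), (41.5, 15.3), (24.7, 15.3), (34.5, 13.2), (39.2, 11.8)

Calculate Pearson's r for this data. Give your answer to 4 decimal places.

-0.0883

n = 5, Σp = 157.4, Σq = 68.9, Σp² = 5365.48, Σq² = 958.55, Σpq = 2163.57
nΣpq − ΣpΣq = 10817.85 − 10844.86 = -27.01
nΣp² − (Σp)² = 26827.4 − 24774.76 = 2052.64; nΣq² − (Σq)² = 4792.75 − 4747.21 = 45.54
r = -27.01 / √(2052.64 × 45.54) = -27.01 / 305.7405 ≈ -0.0883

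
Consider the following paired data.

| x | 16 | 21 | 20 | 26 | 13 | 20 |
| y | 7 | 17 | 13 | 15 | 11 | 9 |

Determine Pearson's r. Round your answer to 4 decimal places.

n = 6, Σx = 116, Σy = 72, Σx² = 2342, Σy² = 934, Σxy = 1442
nΣxy − ΣxΣy = 8652 − 8352 = 300
nΣx² − (Σx)² = 14052 − 13456 = 596; nΣy² − (Σy)² = 5604 − 5184 = 420
r = 300 / √(596 × 420) = 300 / 500.3199 ≈ 0.5996

0.5996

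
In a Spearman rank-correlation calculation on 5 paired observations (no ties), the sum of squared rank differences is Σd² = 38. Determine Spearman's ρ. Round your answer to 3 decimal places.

ρ = 1 − 6Σd² / [n(n²−1)] = 1 − 6×38 / (5×24)
  = 1 − 228/120 = 1 − 1.9000 ≈ -0.900

-0.900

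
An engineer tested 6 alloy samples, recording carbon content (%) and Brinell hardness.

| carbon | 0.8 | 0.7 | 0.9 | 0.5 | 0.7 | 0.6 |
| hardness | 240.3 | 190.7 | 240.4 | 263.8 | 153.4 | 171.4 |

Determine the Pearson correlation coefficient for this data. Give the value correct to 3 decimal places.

0.071

n = 6, Σx = 4.2, Σy = 1260, Σx² = 3.04, Σy² = 274402.7, Σxy = 884.21
nΣxy − ΣxΣy = 5305.26 − 5292 = 13.26
nΣx² − (Σx)² = 18.24 − 17.64 = 0.6; nΣy² − (Σy)² = 1646416.2 − 1587600 = 58816.2
r = 13.26 / √(0.6 × 58816.2) = 13.26 / 187.8556 ≈ 0.071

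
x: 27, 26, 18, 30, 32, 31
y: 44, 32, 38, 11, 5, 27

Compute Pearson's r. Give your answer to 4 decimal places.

n = 6, Σx = 164, Σy = 157, Σx² = 4614, Σy² = 5279, Σxy = 4031
nΣxy − ΣxΣy = 24186 − 25748 = -1562
nΣx² − (Σx)² = 27684 − 26896 = 788; nΣy² − (Σy)² = 31674 − 24649 = 7025
r = -1562 / √(788 × 7025) = -1562 / 2352.8068 ≈ -0.6639

-0.6639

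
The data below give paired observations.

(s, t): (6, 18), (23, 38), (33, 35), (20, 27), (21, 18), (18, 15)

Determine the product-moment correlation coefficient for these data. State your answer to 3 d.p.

0.663

n = 6, Σs = 121, Σt = 151, Σs² = 2819, Σt² = 4271, Σst = 3325
nΣst − ΣsΣt = 19950 − 18271 = 1679
nΣs² − (Σs)² = 16914 − 14641 = 2273; nΣt² − (Σt)² = 25626 − 22801 = 2825
r = 1679 / √(2273 × 2825) = 1679 / 2534.0136 ≈ 0.663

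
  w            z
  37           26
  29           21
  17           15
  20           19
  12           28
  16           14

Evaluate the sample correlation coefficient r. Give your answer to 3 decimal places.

0.302

n = 6, Σw = 131, Σz = 123, Σw² = 3299, Σz² = 2683, Σwz = 2766
nΣwz − ΣwΣz = 16596 − 16113 = 483
nΣw² − (Σw)² = 19794 − 17161 = 2633; nΣz² − (Σz)² = 16098 − 15129 = 969
r = 483 / √(2633 × 969) = 483 / 1597.3030 ≈ 0.302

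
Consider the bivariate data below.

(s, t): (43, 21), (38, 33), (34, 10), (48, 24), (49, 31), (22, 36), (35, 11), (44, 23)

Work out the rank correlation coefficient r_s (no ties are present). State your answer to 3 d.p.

0.095

Rank s: 5, 4, 2, 7, 8, 1, 3, 6
Rank t: 3, 7, 1, 5, 6, 8, 2, 4
d = rank(s) − rank(t): 2, -3, 1, 2, 2, -7, 1, 2; Σd² = 76
ρ = 1 − 6Σd² / [n(n²−1)] = 1 − 6×76 / (8×63) = 1 − 456/504 ≈ 0.095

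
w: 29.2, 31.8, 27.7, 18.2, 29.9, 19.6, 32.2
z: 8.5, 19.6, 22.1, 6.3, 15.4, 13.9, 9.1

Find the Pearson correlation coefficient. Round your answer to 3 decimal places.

0.331

n = 7, Σw = 188.6, Σz = 94.9, Σw² = 5277.42, Σz² = 1497.69, Σwz = 2624.23
nΣwz − ΣwΣz = 18369.61 − 17898.14 = 471.47
nΣw² − (Σw)² = 36941.94 − 35569.96 = 1371.98; nΣz² − (Σz)² = 10483.83 − 9006.01 = 1477.82
r = 471.47 / √(1371.98 × 1477.82) = 471.47 / 1423.9170 ≈ 0.331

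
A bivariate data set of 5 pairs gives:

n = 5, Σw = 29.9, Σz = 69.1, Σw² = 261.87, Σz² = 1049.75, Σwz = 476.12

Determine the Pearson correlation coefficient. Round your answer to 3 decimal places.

0.709

r = (nΣwz − ΣwΣz) / √[(nΣw² − (Σw)²)(nΣz² − (Σz)²)]
Numerator: 5×476.12 − 29.9×69.1 = 314.51
Denominator: √[(1309.35 − 894.01)(5248.75 − 4774.81)] = √[415.34 × 473.94] = 443.6736
r = 314.51 / 443.6736 ≈ 0.709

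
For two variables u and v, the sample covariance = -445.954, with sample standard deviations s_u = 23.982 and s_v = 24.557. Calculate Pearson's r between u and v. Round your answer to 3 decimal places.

r = Cov(u,v) / (s_u · s_v) = -445.954 / (23.982 × 24.557)
  = -445.954 / 588.9260 ≈ -0.757

-0.757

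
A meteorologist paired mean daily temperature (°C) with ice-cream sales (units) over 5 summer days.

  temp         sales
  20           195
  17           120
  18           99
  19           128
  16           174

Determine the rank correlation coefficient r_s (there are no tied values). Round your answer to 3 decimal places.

0.300

Rank temp: 5, 2, 3, 4, 1
Rank sales: 5, 2, 1, 3, 4
d = rank(temp) − rank(sales): 0, 0, 2, 1, -3; Σd² = 14
ρ = 1 − 6Σd² / [n(n²−1)] = 1 − 6×14 / (5×24) = 1 − 84/120 ≈ 0.300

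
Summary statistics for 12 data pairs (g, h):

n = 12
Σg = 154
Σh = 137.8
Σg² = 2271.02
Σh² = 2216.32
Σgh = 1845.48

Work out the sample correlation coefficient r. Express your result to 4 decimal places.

r = (nΣgh − ΣgΣh) / √[(nΣg² − (Σg)²)(nΣh² − (Σh)²)]
Numerator: 12×1845.48 − 154×137.8 = 924.56
Denominator: √[(27252.24 − 23716)(26595.84 − 18988.84)] = √[3536.24 × 7607] = 5186.5381
r = 924.56 / 5186.5381 ≈ 0.1783

0.1783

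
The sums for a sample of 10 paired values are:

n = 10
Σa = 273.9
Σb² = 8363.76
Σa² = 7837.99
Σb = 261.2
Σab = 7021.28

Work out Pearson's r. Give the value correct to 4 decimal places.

r = (nΣab − ΣaΣb) / √[(nΣa² − (Σa)²)(nΣb² − (Σb)²)]
Numerator: 10×7021.28 − 273.9×261.2 = -1329.88
Denominator: √[(78379.9 − 75021.21)(83637.6 − 68225.44)] = √[3358.69 × 15412.16] = 7194.7667
r = -1329.88 / 7194.7667 ≈ -0.1848

-0.1848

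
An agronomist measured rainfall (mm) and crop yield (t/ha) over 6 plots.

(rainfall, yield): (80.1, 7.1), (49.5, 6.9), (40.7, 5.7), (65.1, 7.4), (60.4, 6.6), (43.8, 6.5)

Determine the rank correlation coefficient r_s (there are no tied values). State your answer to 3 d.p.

0.886

Rank rainfall: 6, 3, 1, 5, 4, 2
Rank yield: 5, 4, 1, 6, 3, 2
d = rank(rainfall) − rank(yield): 1, -1, 0, -1, 1, 0; Σd² = 4
ρ = 1 − 6Σd² / [n(n²−1)] = 1 − 6×4 / (6×35) = 1 − 24/210 ≈ 0.886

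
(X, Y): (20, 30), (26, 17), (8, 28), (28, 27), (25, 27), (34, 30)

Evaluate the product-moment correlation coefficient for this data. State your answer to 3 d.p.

-0.091

n = 6, ΣX = 141, ΣY = 159, ΣX² = 3705, ΣY² = 4331, ΣXY = 3717
nΣXY − ΣXΣY = 22302 − 22419 = -117
nΣX² − (ΣX)² = 22230 − 19881 = 2349; nΣY² − (ΣY)² = 25986 − 25281 = 705
r = -117 / √(2349 × 705) = -117 / 1286.8741 ≈ -0.091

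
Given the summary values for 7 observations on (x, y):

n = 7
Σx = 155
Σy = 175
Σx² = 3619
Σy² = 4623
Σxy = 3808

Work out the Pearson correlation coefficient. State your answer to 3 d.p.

-0.311

r = (nΣxy − ΣxΣy) / √[(nΣx² − (Σx)²)(nΣy² − (Σy)²)]
Numerator: 7×3808 − 155×175 = -469
Denominator: √[(25333 − 24025)(32361 − 30625)] = √[1308 × 1736] = 1506.8802
r = -469 / 1506.8802 ≈ -0.311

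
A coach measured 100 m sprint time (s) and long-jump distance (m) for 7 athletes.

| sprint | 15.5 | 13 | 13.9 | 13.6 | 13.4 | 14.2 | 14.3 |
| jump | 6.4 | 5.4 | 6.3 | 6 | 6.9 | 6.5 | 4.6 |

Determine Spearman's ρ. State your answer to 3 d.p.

0.000

Rank sprint: 7, 1, 4, 3, 2, 5, 6
Rank jump: 5, 2, 4, 3, 7, 6, 1
d = rank(sprint) − rank(jump): 2, -1, 0, 0, -5, -1, 5; Σd² = 56
ρ = 1 − 6Σd² / [n(n²−1)] = 1 − 6×56 / (7×48) = 1 − 336/336 ≈ 0.000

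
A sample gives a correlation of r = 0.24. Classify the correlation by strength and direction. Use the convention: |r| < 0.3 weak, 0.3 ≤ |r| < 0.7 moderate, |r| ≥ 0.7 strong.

weak positive

r = 0.24 > 0 so the relationship is positive.
|r| = 0.24, which falls in the weak range.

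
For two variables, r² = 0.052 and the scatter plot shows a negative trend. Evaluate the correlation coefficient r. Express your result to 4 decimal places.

-0.2280

|r| = √0.052 = 0.2280
The association is negative, so r = −0.2280.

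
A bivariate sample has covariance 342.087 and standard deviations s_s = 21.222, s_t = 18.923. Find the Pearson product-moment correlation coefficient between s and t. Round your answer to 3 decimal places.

r = Cov(s,t) / (s_s · s_t) = 342.087 / (21.222 × 18.923)
  = 342.087 / 401.5839 ≈ 0.852

0.852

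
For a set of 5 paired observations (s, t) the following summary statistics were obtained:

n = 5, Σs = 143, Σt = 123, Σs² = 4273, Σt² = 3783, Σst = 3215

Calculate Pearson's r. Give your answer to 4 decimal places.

r = (nΣst − ΣsΣt) / √[(nΣs² − (Σs)²)(nΣt² − (Σt)²)]
Numerator: 5×3215 − 143×123 = -1514
Denominator: √[(21365 − 20449)(18915 − 15129)] = √[916 × 3786] = 1862.2503
r = -1514 / 1862.2503 ≈ -0.8130

-0.8130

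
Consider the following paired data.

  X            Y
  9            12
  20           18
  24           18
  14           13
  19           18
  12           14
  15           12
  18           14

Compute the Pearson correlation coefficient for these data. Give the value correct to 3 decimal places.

0.831

n = 8, ΣX = 131, ΣY = 119, ΣX² = 2307, ΣY² = 1821, ΣXY = 2024
nΣXY − ΣXΣY = 16192 − 15589 = 603
nΣX² − (ΣX)² = 18456 − 17161 = 1295; nΣY² − (ΣY)² = 14568 − 14161 = 407
r = 603 / √(1295 × 407) = 603 / 725.9924 ≈ 0.831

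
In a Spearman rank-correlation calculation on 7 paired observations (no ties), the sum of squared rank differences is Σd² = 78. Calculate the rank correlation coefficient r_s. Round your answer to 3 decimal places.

-0.393

ρ = 1 − 6Σd² / [n(n²−1)] = 1 − 6×78 / (7×48)
  = 1 − 468/336 = 1 − 1.3929 ≈ -0.393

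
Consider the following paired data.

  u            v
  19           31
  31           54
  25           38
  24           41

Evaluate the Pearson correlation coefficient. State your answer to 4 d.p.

0.9704

n = 4, Σu = 99, Σv = 164, Σu² = 2523, Σv² = 7002, Σuv = 4197
nΣuv − ΣuΣv = 16788 − 16236 = 552
nΣu² − (Σu)² = 10092 − 9801 = 291; nΣv² − (Σv)² = 28008 − 26896 = 1112
r = 552 / √(291 × 1112) = 552 / 568.8515 ≈ 0.9704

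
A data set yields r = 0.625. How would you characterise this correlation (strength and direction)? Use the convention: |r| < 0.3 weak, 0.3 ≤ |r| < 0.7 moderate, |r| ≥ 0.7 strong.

r = 0.625 > 0 so the relationship is positive.
|r| = 0.625, which falls in the moderate range.

moderate positive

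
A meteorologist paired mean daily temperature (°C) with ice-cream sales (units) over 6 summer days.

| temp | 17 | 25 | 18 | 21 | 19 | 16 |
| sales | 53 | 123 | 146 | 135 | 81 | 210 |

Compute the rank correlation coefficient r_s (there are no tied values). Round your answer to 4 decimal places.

-0.2571

Rank temp: 2, 6, 3, 5, 4, 1
Rank sales: 1, 3, 5, 4, 2, 6
d = rank(temp) − rank(sales): 1, 3, -2, 1, 2, -5; Σd² = 44
ρ = 1 − 6Σd² / [n(n²−1)] = 1 − 6×44 / (6×35) = 1 − 264/210 ≈ -0.2571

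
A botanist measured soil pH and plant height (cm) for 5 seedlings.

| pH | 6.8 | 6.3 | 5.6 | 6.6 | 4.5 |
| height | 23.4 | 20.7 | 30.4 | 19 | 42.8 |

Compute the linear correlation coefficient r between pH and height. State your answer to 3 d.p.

-0.952

n = 5, Σx = 29.8, Σy = 136.3, Σx² = 181.1, Σy² = 4093.05, Σxy = 777.77
nΣxy − ΣxΣy = 3888.85 − 4061.74 = -172.89
nΣx² − (Σx)² = 905.5 − 888.04 = 17.46; nΣy² − (Σy)² = 20465.25 − 18577.69 = 1887.56
r = -172.89 / √(17.46 × 1887.56) = -172.89 / 181.5401 ≈ -0.952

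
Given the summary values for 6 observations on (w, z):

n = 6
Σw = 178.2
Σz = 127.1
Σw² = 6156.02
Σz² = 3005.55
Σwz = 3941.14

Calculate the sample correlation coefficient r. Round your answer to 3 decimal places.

r = (nΣwz − ΣwΣz) / √[(nΣw² − (Σw)²)(nΣz² − (Σz)²)]
Numerator: 6×3941.14 − 178.2×127.1 = 997.62
Denominator: √[(36936.12 − 31755.24)(18033.3 − 16154.41)] = √[5180.88 × 1878.89] = 3119.9846
r = 997.62 / 3119.9846 ≈ 0.320

0.320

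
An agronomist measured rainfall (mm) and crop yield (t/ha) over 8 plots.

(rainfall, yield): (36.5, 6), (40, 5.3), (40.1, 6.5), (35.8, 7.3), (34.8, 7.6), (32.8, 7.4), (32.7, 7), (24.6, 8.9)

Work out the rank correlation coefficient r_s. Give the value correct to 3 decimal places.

-0.762

Rank rainfall: 6, 7, 8, 5, 4, 3, 2, 1
Rank yield: 2, 1, 3, 5, 7, 6, 4, 8
d = rank(rainfall) − rank(yield): 4, 6, 5, 0, -3, -3, -2, -7; Σd² = 148
ρ = 1 − 6Σd² / [n(n²−1)] = 1 − 6×148 / (8×63) = 1 − 888/504 ≈ -0.762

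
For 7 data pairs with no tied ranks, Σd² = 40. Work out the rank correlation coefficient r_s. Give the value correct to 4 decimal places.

ρ = 1 − 6Σd² / [n(n²−1)] = 1 − 6×40 / (7×48)
  = 1 − 240/336 = 1 − 0.71429 ≈ 0.2857

0.2857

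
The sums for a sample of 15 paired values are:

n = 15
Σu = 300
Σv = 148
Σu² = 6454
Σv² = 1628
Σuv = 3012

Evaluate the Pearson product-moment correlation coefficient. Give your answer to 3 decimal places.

r = (nΣuv − ΣuΣv) / √[(nΣu² − (Σu)²)(nΣv² − (Σv)²)]
Numerator: 15×3012 − 300×148 = 780
Denominator: √[(96810 − 90000)(24420 − 21904)] = √[6810 × 2516] = 4139.3188
r = 780 / 4139.3188 ≈ 0.188

0.188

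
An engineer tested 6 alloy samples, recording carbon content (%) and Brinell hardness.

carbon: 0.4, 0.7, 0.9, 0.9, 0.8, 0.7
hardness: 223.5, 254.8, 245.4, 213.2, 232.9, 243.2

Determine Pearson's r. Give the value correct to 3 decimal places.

n = 6, Σx = 4.4, Σy = 1413, Σx² = 3.4, Σy² = 333939.34, Σxy = 1037.06
nΣxy − ΣxΣy = 6222.36 − 6217.2 = 5.16
nΣx² − (Σx)² = 20.4 − 19.36 = 1.04; nΣy² − (Σy)² = 2003636.04 − 1996569 = 7067.04
r = 5.16 / √(1.04 × 7067.04) = 5.16 / 85.7305 ≈ 0.060

0.060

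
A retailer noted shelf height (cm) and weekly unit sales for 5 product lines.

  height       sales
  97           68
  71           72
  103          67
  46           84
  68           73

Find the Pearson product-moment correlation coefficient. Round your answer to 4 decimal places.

-0.9418

n = 5, Σx = 385, Σy = 364, Σx² = 31799, Σy² = 26682, Σxy = 27437
nΣxy − ΣxΣy = 137185 − 140140 = -2955
nΣx² − (Σx)² = 158995 − 148225 = 10770; nΣy² − (Σy)² = 133410 − 132496 = 914
r = -2955 / √(10770 × 914) = -2955 / 3137.4799 ≈ -0.9418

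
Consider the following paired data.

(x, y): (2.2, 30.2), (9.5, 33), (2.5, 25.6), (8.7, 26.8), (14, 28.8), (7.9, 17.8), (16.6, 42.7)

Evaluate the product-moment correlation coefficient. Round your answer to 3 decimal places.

0.542

n = 7, Σx = 61.4, Σy = 204.9, Σx² = 711, Σy² = 6344.21, Σxy = 1929.74
nΣxy − ΣxΣy = 13508.18 − 12580.86 = 927.32
nΣx² − (Σx)² = 4977 − 3769.96 = 1207.04; nΣy² − (Σy)² = 44409.47 − 41984.01 = 2425.46
r = 927.32 / √(1207.04 × 2425.46) = 927.32 / 1711.0310 ≈ 0.542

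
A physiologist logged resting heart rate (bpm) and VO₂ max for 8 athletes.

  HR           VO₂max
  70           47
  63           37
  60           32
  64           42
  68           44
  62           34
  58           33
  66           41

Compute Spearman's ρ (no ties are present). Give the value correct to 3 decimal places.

Rank HR: 8, 4, 2, 5, 7, 3, 1, 6
Rank VO₂max: 8, 4, 1, 6, 7, 3, 2, 5
d = rank(HR) − rank(VO₂max): 0, 0, 1, -1, 0, 0, -1, 1; Σd² = 4
ρ = 1 − 6Σd² / [n(n²−1)] = 1 − 6×4 / (8×63) = 1 − 24/504 ≈ 0.952

0.952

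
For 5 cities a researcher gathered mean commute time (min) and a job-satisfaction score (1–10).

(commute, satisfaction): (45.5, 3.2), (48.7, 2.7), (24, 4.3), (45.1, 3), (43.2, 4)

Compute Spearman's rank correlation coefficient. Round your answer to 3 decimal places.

Rank commute: 4, 5, 1, 3, 2
Rank satisfaction: 3, 1, 5, 2, 4
d = rank(commute) − rank(satisfaction): 1, 4, -4, 1, -2; Σd² = 38
ρ = 1 − 6Σd² / [n(n²−1)] = 1 − 6×38 / (5×24) = 1 − 228/120 ≈ -0.900

-0.900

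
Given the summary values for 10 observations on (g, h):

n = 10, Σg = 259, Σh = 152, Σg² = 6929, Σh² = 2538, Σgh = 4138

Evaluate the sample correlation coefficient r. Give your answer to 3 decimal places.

r = (nΣgh − ΣgΣh) / √[(nΣg² − (Σg)²)(nΣh² − (Σh)²)]
Numerator: 10×4138 − 259×152 = 2012
Denominator: √[(69290 − 67081)(25380 − 23104)] = √[2209 × 2276] = 2242.2498
r = 2012 / 2242.2498 ≈ 0.897

0.897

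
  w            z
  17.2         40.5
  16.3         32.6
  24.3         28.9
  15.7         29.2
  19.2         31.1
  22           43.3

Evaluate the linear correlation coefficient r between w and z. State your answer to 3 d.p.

0.077

n = 6, Σw = 114.7, Σz = 205.6, Σw² = 2251.15, Σz² = 7232.96, Σwz = 3938.41
nΣwz − ΣwΣz = 23630.46 − 23582.32 = 48.14
nΣw² − (Σw)² = 13506.9 − 13156.09 = 350.81; nΣz² − (Σz)² = 43397.76 − 42271.36 = 1126.4
r = 48.14 / √(350.81 × 1126.4) = 48.14 / 628.6115 ≈ 0.077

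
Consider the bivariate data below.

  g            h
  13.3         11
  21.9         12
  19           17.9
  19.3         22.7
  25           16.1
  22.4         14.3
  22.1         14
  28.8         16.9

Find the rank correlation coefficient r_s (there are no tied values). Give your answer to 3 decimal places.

Rank g: 1, 4, 2, 3, 7, 6, 5, 8
Rank h: 1, 2, 7, 8, 5, 4, 3, 6
d = rank(g) − rank(h): 0, 2, -5, -5, 2, 2, 2, 2; Σd² = 70
ρ = 1 − 6Σd² / [n(n²−1)] = 1 − 6×70 / (8×63) = 1 − 420/504 ≈ 0.167

0.167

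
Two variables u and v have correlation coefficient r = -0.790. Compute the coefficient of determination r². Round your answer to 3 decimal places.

0.624

r² = (-0.790)² = 0.624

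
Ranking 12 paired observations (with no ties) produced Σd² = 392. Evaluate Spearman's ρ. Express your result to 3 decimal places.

ρ = 1 − 6Σd² / [n(n²−1)] = 1 − 6×392 / (12×143)
  = 1 − 2352/1716 = 1 − 1.3706 ≈ -0.371

-0.371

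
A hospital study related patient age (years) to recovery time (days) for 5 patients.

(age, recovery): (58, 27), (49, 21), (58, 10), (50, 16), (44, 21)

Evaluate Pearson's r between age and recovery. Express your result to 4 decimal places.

n = 5, Σx = 259, Σy = 95, Σx² = 13565, Σy² = 1967, Σxy = 4899
nΣxy − ΣxΣy = 24495 − 24605 = -110
nΣx² − (Σx)² = 67825 − 67081 = 744; nΣy² − (Σy)² = 9835 − 9025 = 810
r = -110 / √(744 × 810) = -110 / 776.2989 ≈ -0.1417

-0.1417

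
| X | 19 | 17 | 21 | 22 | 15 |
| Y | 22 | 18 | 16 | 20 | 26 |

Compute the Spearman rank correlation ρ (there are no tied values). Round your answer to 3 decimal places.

Rank X: 3, 2, 4, 5, 1
Rank Y: 4, 2, 1, 3, 5
d = rank(X) − rank(Y): -1, 0, 3, 2, -4; Σd² = 30
ρ = 1 − 6Σd² / [n(n²−1)] = 1 − 6×30 / (5×24) = 1 − 180/120 ≈ -0.500

-0.500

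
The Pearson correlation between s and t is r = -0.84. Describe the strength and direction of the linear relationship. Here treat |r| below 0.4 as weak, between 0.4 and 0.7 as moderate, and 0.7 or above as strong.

r = -0.84 < 0 so the relationship is negative.
|r| = 0.84, which falls in the strong range.

strong negative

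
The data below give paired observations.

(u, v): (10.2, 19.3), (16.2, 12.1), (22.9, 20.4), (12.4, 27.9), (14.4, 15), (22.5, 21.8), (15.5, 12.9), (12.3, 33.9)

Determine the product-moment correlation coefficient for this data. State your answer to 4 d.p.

-0.2063

n = 8, Σu = 126.4, Σv = 163.3, Σu² = 2149.8, Σv² = 3729.33, Σuv = 2529.42
nΣuv − ΣuΣv = 20235.36 − 20641.12 = -405.76
nΣu² − (Σu)² = 17198.4 − 15976.96 = 1221.44; nΣv² − (Σv)² = 29834.64 − 26666.89 = 3167.75
r = -405.76 / √(1221.44 × 3167.75) = -405.76 / 1967.0324 ≈ -0.2063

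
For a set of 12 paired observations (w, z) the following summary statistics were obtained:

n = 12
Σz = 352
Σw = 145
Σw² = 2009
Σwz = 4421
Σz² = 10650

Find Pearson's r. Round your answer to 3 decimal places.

r = (nΣwz − ΣwΣz) / √[(nΣw² − (Σw)²)(nΣz² − (Σz)²)]
Numerator: 12×4421 − 145×352 = 2012
Denominator: √[(24108 − 21025)(127800 − 123904)] = √[3083 × 3896] = 3465.7421
r = 2012 / 3465.7421 ≈ 0.581

0.581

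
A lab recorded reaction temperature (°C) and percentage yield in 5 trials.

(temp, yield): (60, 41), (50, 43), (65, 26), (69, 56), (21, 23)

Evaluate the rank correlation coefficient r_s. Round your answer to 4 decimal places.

0.6000

Rank temp: 3, 2, 4, 5, 1
Rank yield: 3, 4, 2, 5, 1
d = rank(temp) − rank(yield): 0, -2, 2, 0, 0; Σd² = 8
ρ = 1 − 6Σd² / [n(n²−1)] = 1 − 6×8 / (5×24) = 1 − 48/120 ≈ 0.6000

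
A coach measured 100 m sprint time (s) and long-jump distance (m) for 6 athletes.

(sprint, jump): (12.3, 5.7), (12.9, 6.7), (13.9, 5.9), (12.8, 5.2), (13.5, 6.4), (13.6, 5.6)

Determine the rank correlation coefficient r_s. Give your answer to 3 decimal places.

Rank sprint: 1, 3, 6, 2, 4, 5
Rank jump: 3, 6, 4, 1, 5, 2
d = rank(sprint) − rank(jump): -2, -3, 2, 1, -1, 3; Σd² = 28
ρ = 1 − 6Σd² / [n(n²−1)] = 1 − 6×28 / (6×35) = 1 − 168/210 ≈ 0.200

0.200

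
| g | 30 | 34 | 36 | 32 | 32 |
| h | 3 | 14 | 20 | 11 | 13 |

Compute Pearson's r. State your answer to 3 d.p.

0.950

n = 5, Σg = 164, Σh = 61, Σg² = 5400, Σh² = 895, Σgh = 2054
nΣgh − ΣgΣh = 10270 − 10004 = 266
nΣg² − (Σg)² = 27000 − 26896 = 104; nΣh² − (Σh)² = 4475 − 3721 = 754
r = 266 / √(104 × 754) = 266 / 280.0286 ≈ 0.950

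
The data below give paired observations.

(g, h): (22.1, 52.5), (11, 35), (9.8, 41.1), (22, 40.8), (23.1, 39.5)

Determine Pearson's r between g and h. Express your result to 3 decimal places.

n = 5, Σg = 88, Σh = 208.9, Σg² = 1723.06, Σh² = 8895.35, Σgh = 3758.08
nΣgh − ΣgΣh = 18790.4 − 18383.2 = 407.2
nΣg² − (Σg)² = 8615.3 − 7744 = 871.3; nΣh² − (Σh)² = 44476.75 − 43639.21 = 837.54
r = 407.2 / √(871.3 × 837.54) = 407.2 / 854.2532 ≈ 0.477

0.477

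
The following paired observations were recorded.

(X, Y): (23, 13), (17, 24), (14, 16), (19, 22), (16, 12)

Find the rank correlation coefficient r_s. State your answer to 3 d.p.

0.100

Rank X: 5, 3, 1, 4, 2
Rank Y: 2, 5, 3, 4, 1
d = rank(X) − rank(Y): 3, -2, -2, 0, 1; Σd² = 18
ρ = 1 − 6Σd² / [n(n²−1)] = 1 − 6×18 / (5×24) = 1 − 108/120 ≈ 0.100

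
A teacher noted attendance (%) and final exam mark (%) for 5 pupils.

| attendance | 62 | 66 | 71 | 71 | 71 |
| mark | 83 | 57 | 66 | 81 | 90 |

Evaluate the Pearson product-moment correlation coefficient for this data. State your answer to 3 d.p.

n = 5, Σx = 341, Σy = 377, Σx² = 23323, Σy² = 29155, Σxy = 25735
nΣxy − ΣxΣy = 128675 − 128557 = 118
nΣx² − (Σx)² = 116615 − 116281 = 334; nΣy² − (Σy)² = 145775 − 142129 = 3646
r = 118 / √(334 × 3646) = 118 / 1103.5234 ≈ 0.107

0.107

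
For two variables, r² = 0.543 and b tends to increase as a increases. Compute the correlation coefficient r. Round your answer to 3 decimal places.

|r| = √0.543 = 0.737
The association is positive, so r = 0.737.

0.737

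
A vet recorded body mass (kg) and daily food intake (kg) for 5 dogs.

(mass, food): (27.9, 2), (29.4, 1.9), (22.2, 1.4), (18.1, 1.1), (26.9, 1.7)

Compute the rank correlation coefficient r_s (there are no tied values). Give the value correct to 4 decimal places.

0.9000

Rank mass: 4, 5, 2, 1, 3
Rank food: 5, 4, 2, 1, 3
d = rank(mass) − rank(food): -1, 1, 0, 0, 0; Σd² = 2
ρ = 1 − 6Σd² / [n(n²−1)] = 1 − 6×2 / (5×24) = 1 − 12/120 ≈ 0.9000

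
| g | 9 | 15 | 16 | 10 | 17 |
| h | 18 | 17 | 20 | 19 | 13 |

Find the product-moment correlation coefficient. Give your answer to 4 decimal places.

n = 5, Σg = 67, Σh = 87, Σg² = 951, Σh² = 1543, Σgh = 1148
nΣgh − ΣgΣh = 5740 − 5829 = -89
nΣg² − (Σg)² = 4755 − 4489 = 266; nΣh² − (Σh)² = 7715 − 7569 = 146
r = -89 / √(266 × 146) = -89 / 197.0685 ≈ -0.4516

-0.4516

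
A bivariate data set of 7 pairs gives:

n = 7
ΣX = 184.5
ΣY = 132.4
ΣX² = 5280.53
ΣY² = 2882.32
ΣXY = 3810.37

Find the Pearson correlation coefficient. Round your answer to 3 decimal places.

0.807

r = (nΣXY − ΣXΣY) / √[(nΣX² − (ΣX)²)(nΣY² − (ΣY)²)]
Numerator: 7×3810.37 − 184.5×132.4 = 2244.79
Denominator: √[(36963.71 − 34040.25)(20176.24 − 17529.76)] = √[2923.46 × 2646.48] = 2781.5245
r = 2244.79 / 2781.5245 ≈ 0.807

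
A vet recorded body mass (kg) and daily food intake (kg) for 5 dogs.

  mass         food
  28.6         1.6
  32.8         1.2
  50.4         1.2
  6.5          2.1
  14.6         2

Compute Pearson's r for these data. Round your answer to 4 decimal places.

-0.9251

n = 5, Σx = 132.9, Σy = 8.1, Σx² = 4689.37, Σy² = 13.85, Σxy = 188.45
nΣxy − ΣxΣy = 942.25 − 1076.49 = -134.24
nΣx² − (Σx)² = 23446.85 − 17662.41 = 5784.44; nΣy² − (Σy)² = 69.25 − 65.61 = 3.64
r = -134.24 / √(5784.44 × 3.64) = -134.24 / 145.1047 ≈ -0.9251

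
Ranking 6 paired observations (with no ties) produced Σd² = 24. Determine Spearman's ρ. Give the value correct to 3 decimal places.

ρ = 1 − 6Σd² / [n(n²−1)] = 1 − 6×24 / (6×35)
  = 1 − 144/210 = 1 − 0.6857 ≈ 0.314

0.314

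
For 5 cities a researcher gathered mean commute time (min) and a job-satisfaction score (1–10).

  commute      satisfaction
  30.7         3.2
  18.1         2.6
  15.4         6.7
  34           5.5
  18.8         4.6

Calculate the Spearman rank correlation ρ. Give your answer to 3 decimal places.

Rank commute: 4, 2, 1, 5, 3
Rank satisfaction: 2, 1, 5, 4, 3
d = rank(commute) − rank(satisfaction): 2, 1, -4, 1, 0; Σd² = 22
ρ = 1 − 6Σd² / [n(n²−1)] = 1 − 6×22 / (5×24) = 1 − 132/120 ≈ -0.100

-0.100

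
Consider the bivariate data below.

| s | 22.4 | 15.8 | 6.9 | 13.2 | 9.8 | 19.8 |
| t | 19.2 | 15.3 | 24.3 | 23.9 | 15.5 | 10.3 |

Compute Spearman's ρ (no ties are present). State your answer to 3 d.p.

Rank s: 6, 4, 1, 3, 2, 5
Rank t: 4, 2, 6, 5, 3, 1
d = rank(s) − rank(t): 2, 2, -5, -2, -1, 4; Σd² = 54
ρ = 1 − 6Σd² / [n(n²−1)] = 1 − 6×54 / (6×35) = 1 − 324/210 ≈ -0.543

-0.543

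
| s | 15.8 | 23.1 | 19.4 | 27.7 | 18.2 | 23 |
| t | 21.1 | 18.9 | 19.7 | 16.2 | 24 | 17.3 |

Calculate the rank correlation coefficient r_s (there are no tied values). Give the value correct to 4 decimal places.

-0.8857

Rank s: 1, 5, 3, 6, 2, 4
Rank t: 5, 3, 4, 1, 6, 2
d = rank(s) − rank(t): -4, 2, -1, 5, -4, 2; Σd² = 66
ρ = 1 − 6Σd² / [n(n²−1)] = 1 − 6×66 / (6×35) = 1 − 396/210 ≈ -0.8857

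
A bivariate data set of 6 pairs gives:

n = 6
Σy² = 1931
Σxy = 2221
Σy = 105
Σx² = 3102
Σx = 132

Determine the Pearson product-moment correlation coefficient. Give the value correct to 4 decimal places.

-0.6541

r = (nΣxy − ΣxΣy) / √[(nΣx² − (Σx)²)(nΣy² − (Σy)²)]
Numerator: 6×2221 − 132×105 = -534
Denominator: √[(18612 − 17424)(11586 − 11025)] = √[1188 × 561] = 816.3749
r = -534 / 816.3749 ≈ -0.6541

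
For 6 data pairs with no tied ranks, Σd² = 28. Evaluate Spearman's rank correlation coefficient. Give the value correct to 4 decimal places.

0.2000

ρ = 1 − 6Σd² / [n(n²−1)] = 1 − 6×28 / (6×35)
  = 1 − 168/210 = 1 − 0.80000 ≈ 0.2000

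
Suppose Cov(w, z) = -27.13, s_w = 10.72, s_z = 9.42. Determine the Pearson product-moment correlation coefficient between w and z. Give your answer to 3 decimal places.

r = Cov(w,z) / (s_w · s_z) = -27.13 / (10.72 × 9.42)
  = -27.13 / 100.9824 ≈ -0.269

-0.269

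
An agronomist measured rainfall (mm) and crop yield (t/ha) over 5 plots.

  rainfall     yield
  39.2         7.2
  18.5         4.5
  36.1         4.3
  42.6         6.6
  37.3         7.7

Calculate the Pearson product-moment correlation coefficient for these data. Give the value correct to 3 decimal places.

n = 5, Σx = 173.7, Σy = 30.3, Σx² = 6388.15, Σy² = 193.43, Σxy = 1089.09
nΣxy − ΣxΣy = 5445.45 − 5263.11 = 182.34
nΣx² − (Σx)² = 31940.75 − 30171.69 = 1769.06; nΣy² − (Σy)² = 967.15 − 918.09 = 49.06
r = 182.34 / √(1769.06 × 49.06) = 182.34 / 294.6016 ≈ 0.619

0.619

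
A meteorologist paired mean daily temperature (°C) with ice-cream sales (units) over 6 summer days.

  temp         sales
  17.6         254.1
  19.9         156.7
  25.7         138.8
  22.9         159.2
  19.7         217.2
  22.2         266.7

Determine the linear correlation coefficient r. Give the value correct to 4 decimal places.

-0.5642

n = 6, Σx = 128, Σy = 1192.7, Σx² = 2771.6, Σy² = 252036.51, Σxy = 25002.91
nΣxy − ΣxΣy = 150017.46 − 152665.6 = -2648.14
nΣx² − (Σx)² = 16629.6 − 16384 = 245.6; nΣy² − (Σy)² = 1512219.06 − 1422533.29 = 89685.77
r = -2648.14 / √(245.6 × 89685.77) = -2648.14 / 4693.2745 ≈ -0.5642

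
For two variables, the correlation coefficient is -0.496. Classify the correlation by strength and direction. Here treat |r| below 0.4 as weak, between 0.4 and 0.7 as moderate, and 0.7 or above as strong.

r = -0.496 < 0 so the relationship is negative.
|r| = 0.496, which falls in the moderate range.

moderate negative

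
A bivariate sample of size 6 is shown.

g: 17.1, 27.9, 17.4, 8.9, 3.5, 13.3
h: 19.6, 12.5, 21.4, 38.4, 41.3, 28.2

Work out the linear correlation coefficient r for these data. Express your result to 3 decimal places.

n = 6, Σg = 88.1, Σh = 161.4, Σg² = 1641.93, Σh² = 4973.86, Σgh = 1917.64
nΣgh − ΣgΣh = 11505.84 − 14219.34 = -2713.5
nΣg² − (Σg)² = 9851.58 − 7761.61 = 2089.97; nΣh² − (Σh)² = 29843.16 − 26049.96 = 3793.2
r = -2713.5 / √(2089.97 × 3793.2) = -2713.5 / 2815.6126 ≈ -0.964

-0.964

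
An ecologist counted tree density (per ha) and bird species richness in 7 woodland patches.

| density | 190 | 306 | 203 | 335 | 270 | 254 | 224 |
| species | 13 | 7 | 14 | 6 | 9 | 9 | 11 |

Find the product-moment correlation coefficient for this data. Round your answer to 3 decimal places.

n = 7, Σx = 1782, Σy = 69, Σx² = 470762, Σy² = 733, Σxy = 16644
nΣxy − ΣxΣy = 116508 − 122958 = -6450
nΣx² − (Σx)² = 3295334 − 3175524 = 119810; nΣy² − (Σy)² = 5131 − 4761 = 370
r = -6450 / √(119810 × 370) = -6450 / 6658.0553 ≈ -0.969

-0.969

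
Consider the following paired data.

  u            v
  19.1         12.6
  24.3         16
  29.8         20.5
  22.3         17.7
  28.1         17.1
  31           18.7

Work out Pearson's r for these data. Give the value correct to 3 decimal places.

n = 6, Σu = 154.6, Σv = 102.6, Σu² = 4091.24, Σv² = 1790.4, Σuv = 2695.28
nΣuv − ΣuΣv = 16171.68 − 15861.96 = 309.72
nΣu² − (Σu)² = 24547.44 − 23901.16 = 646.28; nΣv² − (Σv)² = 10742.4 − 10526.76 = 215.64
r = 309.72 / √(646.28 × 215.64) = 309.72 / 373.3146 ≈ 0.830

0.830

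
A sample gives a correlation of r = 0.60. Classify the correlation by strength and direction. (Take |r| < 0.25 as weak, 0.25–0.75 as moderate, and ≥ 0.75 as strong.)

moderate positive

r = 0.60 > 0 so the relationship is positive.
|r| = 0.60, which falls in the moderate range.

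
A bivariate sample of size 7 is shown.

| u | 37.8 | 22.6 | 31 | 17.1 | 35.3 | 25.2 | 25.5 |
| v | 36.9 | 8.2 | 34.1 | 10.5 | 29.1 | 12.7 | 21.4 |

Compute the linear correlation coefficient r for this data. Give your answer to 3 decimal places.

n = 7, Σu = 194.5, Σv = 152.9, Σu² = 5724.39, Σv² = 4167.97, Σuv = 4709.76
nΣuv − ΣuΣv = 32968.32 − 29739.05 = 3229.27
nΣu² − (Σu)² = 40070.73 − 37830.25 = 2240.48; nΣv² − (Σv)² = 29175.79 − 23378.41 = 5797.38
r = 3229.27 / √(2240.48 × 5797.38) = 3229.27 / 3604.0136 ≈ 0.896

0.896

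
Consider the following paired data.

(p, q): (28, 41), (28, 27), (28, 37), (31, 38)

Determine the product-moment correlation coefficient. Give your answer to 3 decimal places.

n = 4, Σp = 115, Σq = 143, Σp² = 3313, Σq² = 5223, Σpq = 4118
nΣpq − ΣpΣq = 16472 − 16445 = 27
nΣp² − (Σp)² = 13252 − 13225 = 27; nΣq² − (Σq)² = 20892 − 20449 = 443
r = 27 / √(27 × 443) = 27 / 109.3664 ≈ 0.247

0.247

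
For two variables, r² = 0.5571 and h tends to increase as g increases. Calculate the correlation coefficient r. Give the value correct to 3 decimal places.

|r| = √0.5571 = 0.746
The association is positive, so r = 0.746.

0.746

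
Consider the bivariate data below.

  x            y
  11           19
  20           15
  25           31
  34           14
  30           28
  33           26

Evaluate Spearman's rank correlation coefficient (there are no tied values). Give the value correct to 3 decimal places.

Rank x: 1, 2, 3, 6, 4, 5
Rank y: 3, 2, 6, 1, 5, 4
d = rank(x) − rank(y): -2, 0, -3, 5, -1, 1; Σd² = 40
ρ = 1 − 6Σd² / [n(n²−1)] = 1 − 6×40 / (6×35) = 1 − 240/210 ≈ -0.143

-0.143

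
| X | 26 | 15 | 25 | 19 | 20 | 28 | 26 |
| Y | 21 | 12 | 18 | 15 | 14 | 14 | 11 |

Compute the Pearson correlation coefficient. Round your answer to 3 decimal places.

n = 7, ΣX = 159, ΣY = 105, ΣX² = 3747, ΣY² = 1647, ΣXY = 2419
nΣXY − ΣXΣY = 16933 − 16695 = 238
nΣX² − (ΣX)² = 26229 − 25281 = 948; nΣY² − (ΣY)² = 11529 − 11025 = 504
r = 238 / √(948 × 504) = 238 / 691.2250 ≈ 0.344

0.344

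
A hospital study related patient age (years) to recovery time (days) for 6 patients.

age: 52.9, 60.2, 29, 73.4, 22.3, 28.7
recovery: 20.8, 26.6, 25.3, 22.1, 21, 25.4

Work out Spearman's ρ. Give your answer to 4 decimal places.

0.1429

Rank age: 4, 5, 3, 6, 1, 2
Rank recovery: 1, 6, 4, 3, 2, 5
d = rank(age) − rank(recovery): 3, -1, -1, 3, -1, -3; Σd² = 30
ρ = 1 − 6Σd² / [n(n²−1)] = 1 − 6×30 / (6×35) = 1 − 180/210 ≈ 0.1429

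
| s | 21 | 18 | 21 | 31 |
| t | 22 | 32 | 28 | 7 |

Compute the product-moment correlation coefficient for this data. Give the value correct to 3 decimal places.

n = 4, Σs = 91, Σt = 89, Σs² = 2167, Σt² = 2341, Σst = 1843
nΣst − ΣsΣt = 7372 − 8099 = -727
nΣs² − (Σs)² = 8668 − 8281 = 387; nΣt² − (Σt)² = 9364 − 7921 = 1443
r = -727 / √(387 × 1443) = -727 / 747.2891 ≈ -0.973

-0.973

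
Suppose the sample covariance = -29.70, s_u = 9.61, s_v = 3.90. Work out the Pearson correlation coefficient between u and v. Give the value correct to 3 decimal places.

r = Cov(u,v) / (s_u · s_v) = -29.70 / (9.61 × 3.90)
  = -29.70 / 37.4790 ≈ -0.792

-0.792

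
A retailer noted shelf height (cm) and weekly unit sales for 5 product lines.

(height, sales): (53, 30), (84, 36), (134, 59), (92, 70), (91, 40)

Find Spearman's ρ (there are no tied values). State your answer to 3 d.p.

Rank height: 1, 2, 5, 4, 3
Rank sales: 1, 2, 4, 5, 3
d = rank(height) − rank(sales): 0, 0, 1, -1, 0; Σd² = 2
ρ = 1 − 6Σd² / [n(n²−1)] = 1 − 6×2 / (5×24) = 1 − 12/120 ≈ 0.900

0.900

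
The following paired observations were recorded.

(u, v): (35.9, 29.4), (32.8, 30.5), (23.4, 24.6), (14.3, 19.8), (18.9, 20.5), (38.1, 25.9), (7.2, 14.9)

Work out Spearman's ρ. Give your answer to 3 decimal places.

0.857

Rank u: 6, 5, 4, 2, 3, 7, 1
Rank v: 6, 7, 4, 2, 3, 5, 1
d = rank(u) − rank(v): 0, -2, 0, 0, 0, 2, 0; Σd² = 8
ρ = 1 − 6Σd² / [n(n²−1)] = 1 − 6×8 / (7×48) = 1 − 48/336 ≈ 0.857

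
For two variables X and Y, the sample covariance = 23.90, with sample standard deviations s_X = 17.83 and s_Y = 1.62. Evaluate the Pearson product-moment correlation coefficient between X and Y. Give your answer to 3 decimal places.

r = Cov(X,Y) / (s_X · s_Y) = 23.90 / (17.83 × 1.62)
  = 23.90 / 28.8846 ≈ 0.827

0.827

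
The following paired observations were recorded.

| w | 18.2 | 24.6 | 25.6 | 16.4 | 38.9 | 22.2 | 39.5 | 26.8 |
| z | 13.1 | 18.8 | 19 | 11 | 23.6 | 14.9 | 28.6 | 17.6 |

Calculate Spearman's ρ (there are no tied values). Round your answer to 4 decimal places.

Rank w: 2, 4, 5, 1, 7, 3, 8, 6
Rank z: 2, 5, 6, 1, 7, 3, 8, 4
d = rank(w) − rank(z): 0, -1, -1, 0, 0, 0, 0, 2; Σd² = 6
ρ = 1 − 6Σd² / [n(n²−1)] = 1 − 6×6 / (8×63) = 1 − 36/504 ≈ 0.9286

0.9286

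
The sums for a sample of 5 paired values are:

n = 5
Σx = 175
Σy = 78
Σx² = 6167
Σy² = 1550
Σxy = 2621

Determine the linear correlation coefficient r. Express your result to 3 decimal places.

r = (nΣxy − ΣxΣy) / √[(nΣx² − (Σx)²)(nΣy² − (Σy)²)]
Numerator: 5×2621 − 175×78 = -545
Denominator: √[(30835 − 30625)(7750 − 6084)] = √[210 × 1666] = 591.4896
r = -545 / 591.4896 ≈ -0.921

-0.921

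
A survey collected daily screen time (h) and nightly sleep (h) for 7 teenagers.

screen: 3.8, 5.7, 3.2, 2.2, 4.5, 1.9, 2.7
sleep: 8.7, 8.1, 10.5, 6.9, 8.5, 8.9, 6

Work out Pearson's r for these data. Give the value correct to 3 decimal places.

0.161

n = 7, Σx = 24, Σy = 57.6, Σx² = 93.16, Σy² = 486.62, Σxy = 199.37
nΣxy − ΣxΣy = 1395.59 − 1382.4 = 13.19
nΣx² − (Σx)² = 652.12 − 576 = 76.12; nΣy² − (Σy)² = 3406.34 − 3317.76 = 88.58
r = 13.19 / √(76.12 × 88.58) = 13.19 / 82.1140 ≈ 0.161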